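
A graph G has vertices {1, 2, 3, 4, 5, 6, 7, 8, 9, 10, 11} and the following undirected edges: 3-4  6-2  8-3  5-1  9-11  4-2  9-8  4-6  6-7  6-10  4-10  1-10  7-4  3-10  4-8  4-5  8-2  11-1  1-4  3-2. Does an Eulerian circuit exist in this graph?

Yes

Degrees: 1:4, 2:4, 3:4, 4:8, 5:2, 6:4, 7:2, 8:4, 9:2, 10:4, 11:2
All degrees are even and the non-isolated vertices are connected — an Eulerian circuit exists.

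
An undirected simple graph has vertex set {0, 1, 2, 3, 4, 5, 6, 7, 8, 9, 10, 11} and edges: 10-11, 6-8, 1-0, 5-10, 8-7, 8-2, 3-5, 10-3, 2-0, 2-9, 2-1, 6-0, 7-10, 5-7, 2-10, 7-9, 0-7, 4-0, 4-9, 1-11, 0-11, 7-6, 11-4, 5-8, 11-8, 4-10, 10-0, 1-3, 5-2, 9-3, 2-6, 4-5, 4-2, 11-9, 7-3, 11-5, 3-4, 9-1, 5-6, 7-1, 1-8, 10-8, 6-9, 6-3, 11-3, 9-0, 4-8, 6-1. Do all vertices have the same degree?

Degrees: 0:8, 1:8, 2:8, 3:8, 4:8, 5:8, 6:8, 7:8, 8:8, 9:8, 10:8, 11:8
All degrees equal 8; the graph is regular.

Yes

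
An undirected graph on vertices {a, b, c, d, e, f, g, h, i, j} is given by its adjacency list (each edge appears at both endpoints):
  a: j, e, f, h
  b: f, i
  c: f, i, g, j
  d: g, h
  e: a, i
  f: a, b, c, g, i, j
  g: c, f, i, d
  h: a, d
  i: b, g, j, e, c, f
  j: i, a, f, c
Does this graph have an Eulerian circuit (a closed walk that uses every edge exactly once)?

Yes

Degrees: a:4, b:2, c:4, d:2, e:2, f:6, g:4, h:2, i:6, j:4
Every vertex has even degree and the edges form a single connected piece, so an Eulerian circuit exists.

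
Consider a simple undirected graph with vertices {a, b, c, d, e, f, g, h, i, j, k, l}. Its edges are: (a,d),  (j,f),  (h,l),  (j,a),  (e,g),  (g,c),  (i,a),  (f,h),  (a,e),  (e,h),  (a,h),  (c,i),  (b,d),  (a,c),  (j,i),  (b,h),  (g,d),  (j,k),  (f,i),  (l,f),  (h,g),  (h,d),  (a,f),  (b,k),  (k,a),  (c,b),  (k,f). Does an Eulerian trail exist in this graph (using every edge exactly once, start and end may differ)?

Degrees: a:8, b:4, c:4, d:4, e:3, f:6, g:4, h:7, i:4, j:4, k:4, l:2
Odd-degree vertices: e, h (2 total).
With 2 odd-degree vertices and all edges in one connected piece, an Eulerian trail exists (from e to h).

Yes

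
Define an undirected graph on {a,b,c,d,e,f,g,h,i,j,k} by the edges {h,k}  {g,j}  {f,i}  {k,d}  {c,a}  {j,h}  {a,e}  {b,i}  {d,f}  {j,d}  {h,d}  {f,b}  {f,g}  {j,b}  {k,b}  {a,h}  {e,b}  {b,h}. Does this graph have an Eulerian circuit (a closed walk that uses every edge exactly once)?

Degrees: a:3, b:6, c:1, d:4, e:2, f:4, g:2, h:5, i:2, j:4, k:3
a, c, h, k have odd degree; an Eulerian circuit needs every degree to be even, so none exists.

No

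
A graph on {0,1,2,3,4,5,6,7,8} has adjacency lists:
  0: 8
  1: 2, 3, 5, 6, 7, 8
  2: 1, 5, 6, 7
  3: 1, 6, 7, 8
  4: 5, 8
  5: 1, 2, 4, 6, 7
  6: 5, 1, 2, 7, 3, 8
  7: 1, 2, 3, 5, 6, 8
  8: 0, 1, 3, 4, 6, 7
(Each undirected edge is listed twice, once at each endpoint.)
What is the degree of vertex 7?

6

Neighbors of 7: 1, 2, 3, 5, 6, 8.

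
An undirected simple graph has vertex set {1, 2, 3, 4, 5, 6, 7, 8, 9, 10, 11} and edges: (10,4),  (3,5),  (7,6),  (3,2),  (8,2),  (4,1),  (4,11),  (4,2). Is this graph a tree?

|V| = 11, |E| = 8.
It is not connected, so it is not a tree.

No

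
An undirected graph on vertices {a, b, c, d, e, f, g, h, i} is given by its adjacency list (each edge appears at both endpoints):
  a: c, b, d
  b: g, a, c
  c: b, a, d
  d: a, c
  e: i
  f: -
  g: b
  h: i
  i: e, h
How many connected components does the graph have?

Component: {f}
Component: {e, h, i}
Component: {a, b, c, d, g}

3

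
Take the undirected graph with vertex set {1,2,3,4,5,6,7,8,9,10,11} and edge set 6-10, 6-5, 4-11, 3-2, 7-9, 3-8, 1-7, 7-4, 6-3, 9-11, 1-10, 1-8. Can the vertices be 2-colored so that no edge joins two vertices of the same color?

No

10-6-3-8-1-10 is an odd cycle (length 5), and a bipartite graph can contain only even cycles.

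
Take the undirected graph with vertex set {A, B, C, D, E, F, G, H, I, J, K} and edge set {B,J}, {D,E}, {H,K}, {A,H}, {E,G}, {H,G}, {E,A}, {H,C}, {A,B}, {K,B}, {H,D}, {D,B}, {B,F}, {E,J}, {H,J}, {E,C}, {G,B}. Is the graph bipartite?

A valid 2-coloring puts {B, E, H, I} on one side and {A, C, D, F, G, J, K} on the other; every edge crosses between the two sides.

Yes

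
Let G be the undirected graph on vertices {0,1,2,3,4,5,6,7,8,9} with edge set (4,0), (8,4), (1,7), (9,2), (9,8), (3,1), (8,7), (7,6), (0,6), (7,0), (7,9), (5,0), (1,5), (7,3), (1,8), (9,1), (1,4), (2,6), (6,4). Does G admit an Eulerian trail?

Yes

Degrees: 0:4, 1:6, 2:2, 3:2, 4:4, 5:2, 6:4, 7:6, 8:4, 9:4
Odd-degree vertices: none (0 total).
With 0 odd-degree vertices and all edges in one connected piece, an Eulerian trail exists.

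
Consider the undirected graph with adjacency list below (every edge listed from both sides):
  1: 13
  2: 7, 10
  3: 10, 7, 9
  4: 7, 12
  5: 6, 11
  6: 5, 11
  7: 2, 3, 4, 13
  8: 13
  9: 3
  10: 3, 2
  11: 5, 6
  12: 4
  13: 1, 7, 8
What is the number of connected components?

2

Component: {5, 6, 11}
Component: {1, 2, 3, 4, 7, 8, 9, 10, 12, 13}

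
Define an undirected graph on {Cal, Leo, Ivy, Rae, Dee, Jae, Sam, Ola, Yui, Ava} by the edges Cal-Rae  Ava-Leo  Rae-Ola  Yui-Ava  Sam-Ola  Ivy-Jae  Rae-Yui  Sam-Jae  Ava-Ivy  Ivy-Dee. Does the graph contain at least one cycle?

Yes

|V| = 10, |E| = 10, number of components = 1.
Since 10 > 10 - 1, a cycle must exist; for instance Rae-Yui-Ava-Ivy-Jae-Sam-Ola-Rae.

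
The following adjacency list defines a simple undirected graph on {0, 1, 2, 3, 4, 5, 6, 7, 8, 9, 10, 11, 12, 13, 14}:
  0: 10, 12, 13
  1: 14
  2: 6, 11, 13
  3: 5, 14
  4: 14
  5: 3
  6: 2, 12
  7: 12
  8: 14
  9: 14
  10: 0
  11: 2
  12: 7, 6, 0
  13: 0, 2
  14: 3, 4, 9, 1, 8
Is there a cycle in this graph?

The graph has 15 vertices, 14 edges, and 2 connected components.
One cycle is 0-13-2-6-12-0.

Yes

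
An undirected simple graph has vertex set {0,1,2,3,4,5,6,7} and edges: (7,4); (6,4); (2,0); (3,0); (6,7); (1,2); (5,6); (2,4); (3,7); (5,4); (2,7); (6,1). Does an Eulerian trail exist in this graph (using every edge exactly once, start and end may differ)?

Yes

Degrees: 0:2, 1:2, 2:4, 3:2, 4:4, 5:2, 6:4, 7:4
Odd-degree vertices: none (0 total).
With 0 odd-degree vertices and all edges in one connected piece, an Eulerian trail exists.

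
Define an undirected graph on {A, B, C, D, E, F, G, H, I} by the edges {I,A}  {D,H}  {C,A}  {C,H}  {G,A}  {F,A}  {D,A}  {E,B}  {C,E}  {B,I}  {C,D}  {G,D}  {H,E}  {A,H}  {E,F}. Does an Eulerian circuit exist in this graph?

Yes

Degrees: A:6, B:2, C:4, D:4, E:4, F:2, G:2, H:4, I:2
All degrees are even and the non-isolated vertices are connected — an Eulerian circuit exists.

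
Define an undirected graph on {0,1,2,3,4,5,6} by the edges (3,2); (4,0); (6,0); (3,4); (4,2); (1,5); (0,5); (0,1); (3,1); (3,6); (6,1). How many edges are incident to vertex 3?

4

Neighbors of 3: 1, 2, 4, 6.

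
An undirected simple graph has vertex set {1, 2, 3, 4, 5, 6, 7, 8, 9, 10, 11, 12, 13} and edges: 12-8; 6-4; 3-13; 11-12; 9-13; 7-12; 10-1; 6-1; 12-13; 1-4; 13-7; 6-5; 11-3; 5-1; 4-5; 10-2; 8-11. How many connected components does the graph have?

2

Component: {1, 2, 4, 5, 6, 10}
Component: {3, 7, 8, 9, 11, 12, 13}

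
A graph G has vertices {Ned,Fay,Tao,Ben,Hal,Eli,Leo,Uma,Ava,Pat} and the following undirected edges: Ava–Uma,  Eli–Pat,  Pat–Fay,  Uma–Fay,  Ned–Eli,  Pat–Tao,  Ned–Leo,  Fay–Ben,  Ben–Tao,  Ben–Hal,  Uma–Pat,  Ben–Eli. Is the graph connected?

Yes

A breadth-first search from Ned visits Ned, Eli, Leo, Pat, Ben, Uma, Tao, Fay, Hal, Ava — all 10 vertices — so the graph is connected.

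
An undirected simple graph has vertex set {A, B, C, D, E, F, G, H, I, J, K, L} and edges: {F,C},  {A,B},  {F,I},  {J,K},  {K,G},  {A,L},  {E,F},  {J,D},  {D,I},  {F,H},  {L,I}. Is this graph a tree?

|V| = 12, |E| = 11.
It is connected with exactly 11 edges, hence acyclic — it is a tree.

Yes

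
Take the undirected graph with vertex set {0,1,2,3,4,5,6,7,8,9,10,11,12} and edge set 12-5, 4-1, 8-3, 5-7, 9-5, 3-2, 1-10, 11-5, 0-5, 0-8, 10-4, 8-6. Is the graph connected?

No

Component: {1, 4, 10}
Component: {0, 2, 3, 5, 6, 7, 8, 9, 11, 12}
No edge joins these 2 groups, so the graph is disconnected.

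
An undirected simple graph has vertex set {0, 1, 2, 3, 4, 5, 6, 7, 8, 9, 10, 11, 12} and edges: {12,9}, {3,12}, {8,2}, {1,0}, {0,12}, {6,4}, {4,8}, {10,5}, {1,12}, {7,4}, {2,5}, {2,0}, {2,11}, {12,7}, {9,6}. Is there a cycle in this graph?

Yes

The graph has 13 vertices, 15 edges, and 1 connected component.
One cycle is 12-7-4-6-9-12.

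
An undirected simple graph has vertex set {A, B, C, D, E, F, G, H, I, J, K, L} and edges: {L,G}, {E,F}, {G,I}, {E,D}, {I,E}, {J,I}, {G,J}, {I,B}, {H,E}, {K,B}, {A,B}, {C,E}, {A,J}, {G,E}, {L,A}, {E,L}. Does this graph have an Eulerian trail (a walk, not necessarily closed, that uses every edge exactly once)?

No

Degrees: A:3, B:3, C:1, D:1, E:7, F:1, G:4, H:1, I:4, J:3, K:1, L:3
Odd-degree vertices: A, B, C, D, E, F, H, J, K, L (10 total).
An Eulerian trail requires 0 or 2 odd-degree vertices; here there are 10.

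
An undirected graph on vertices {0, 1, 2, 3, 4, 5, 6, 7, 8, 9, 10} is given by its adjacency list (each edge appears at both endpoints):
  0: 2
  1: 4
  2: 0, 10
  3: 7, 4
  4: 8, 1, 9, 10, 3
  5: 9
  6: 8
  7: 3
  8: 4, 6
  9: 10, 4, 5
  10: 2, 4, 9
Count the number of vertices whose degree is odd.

Degrees: 0:1, 1:1, 2:2, 3:2, 4:5, 5:1, 6:1, 7:1, 8:2, 9:3, 10:3
Odd-degree vertices: 0, 1, 4, 5, 6, 7, 9, 10.

8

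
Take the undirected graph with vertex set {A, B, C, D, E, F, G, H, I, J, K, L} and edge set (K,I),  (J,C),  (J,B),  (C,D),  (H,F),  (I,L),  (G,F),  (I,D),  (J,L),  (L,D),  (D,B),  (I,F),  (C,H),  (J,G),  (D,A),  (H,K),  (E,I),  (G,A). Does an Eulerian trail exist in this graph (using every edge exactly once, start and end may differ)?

Degrees: A:2, B:2, C:3, D:5, E:1, F:3, G:3, H:3, I:5, J:4, K:2, L:3
Odd-degree vertices: C, D, E, F, G, H, I, L (8 total).
With 8 odd-degree vertices (more than two), no single trail can use every edge.

No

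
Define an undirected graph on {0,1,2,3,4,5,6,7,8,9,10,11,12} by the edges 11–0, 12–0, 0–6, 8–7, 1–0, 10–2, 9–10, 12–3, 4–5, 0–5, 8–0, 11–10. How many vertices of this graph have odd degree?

Degrees: 0:6, 1:1, 2:1, 3:1, 4:1, 5:2, 6:1, 7:1, 8:2, 9:1, 10:3, 11:2, 12:2
Odd-degree vertices: 1, 2, 3, 4, 6, 7, 9, 10.

8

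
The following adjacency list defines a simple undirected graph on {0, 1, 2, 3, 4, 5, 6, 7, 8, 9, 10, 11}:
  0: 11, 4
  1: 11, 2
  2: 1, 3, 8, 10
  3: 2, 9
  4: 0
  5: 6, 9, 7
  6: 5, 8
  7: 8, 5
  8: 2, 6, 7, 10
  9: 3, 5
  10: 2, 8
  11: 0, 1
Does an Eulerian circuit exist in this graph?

Degrees: 0:2, 1:2, 2:4, 3:2, 4:1, 5:3, 6:2, 7:2, 8:4, 9:2, 10:2, 11:2
Vertices with odd degree: 4, 5. An Eulerian circuit requires all degrees even.

No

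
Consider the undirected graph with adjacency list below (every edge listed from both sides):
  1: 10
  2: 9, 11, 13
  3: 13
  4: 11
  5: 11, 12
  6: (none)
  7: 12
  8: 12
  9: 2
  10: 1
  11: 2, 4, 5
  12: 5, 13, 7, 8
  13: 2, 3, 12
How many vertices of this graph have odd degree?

10

Degrees: 1:1, 2:3, 3:1, 4:1, 5:2, 6:0, 7:1, 8:1, 9:1, 10:1, 11:3, 12:4, 13:3
Odd-degree vertices: 1, 2, 3, 4, 7, 8, 9, 10, 11, 13.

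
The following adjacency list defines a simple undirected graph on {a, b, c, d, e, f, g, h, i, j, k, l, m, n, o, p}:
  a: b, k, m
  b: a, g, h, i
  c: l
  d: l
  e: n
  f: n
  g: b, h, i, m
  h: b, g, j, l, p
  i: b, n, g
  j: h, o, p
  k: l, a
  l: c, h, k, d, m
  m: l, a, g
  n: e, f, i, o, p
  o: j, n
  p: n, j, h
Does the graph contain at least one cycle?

Yes

|V| = 16, |E| = 23, number of components = 1.
One cycle is a-b-h-l-m-a.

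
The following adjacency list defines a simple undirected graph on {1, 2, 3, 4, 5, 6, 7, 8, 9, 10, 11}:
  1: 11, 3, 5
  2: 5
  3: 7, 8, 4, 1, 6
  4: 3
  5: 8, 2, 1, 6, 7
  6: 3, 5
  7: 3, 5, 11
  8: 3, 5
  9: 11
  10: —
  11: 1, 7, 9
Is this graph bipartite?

Yes

A valid 2-coloring puts {3, 5, 10, 11} on one side and {1, 2, 4, 6, 7, 8, 9} on the other; every edge crosses between the two sides.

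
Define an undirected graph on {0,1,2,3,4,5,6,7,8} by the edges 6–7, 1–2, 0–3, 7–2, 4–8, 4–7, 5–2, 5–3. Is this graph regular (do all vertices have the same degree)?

No

Degrees: 0:1, 1:1, 2:3, 3:2, 4:2, 5:2, 6:1, 7:3, 8:1
Degrees are not all equal (e.g. deg(0)=1 but deg(2)=3); not regular.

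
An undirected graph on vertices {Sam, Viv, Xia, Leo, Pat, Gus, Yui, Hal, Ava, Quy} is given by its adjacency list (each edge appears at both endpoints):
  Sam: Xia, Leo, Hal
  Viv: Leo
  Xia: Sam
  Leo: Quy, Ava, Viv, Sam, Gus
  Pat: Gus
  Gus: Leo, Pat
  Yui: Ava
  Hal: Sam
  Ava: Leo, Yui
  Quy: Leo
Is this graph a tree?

The graph has 10 vertices and 9 edges.
It is connected with exactly 9 edges, hence acyclic — it is a tree.

Yes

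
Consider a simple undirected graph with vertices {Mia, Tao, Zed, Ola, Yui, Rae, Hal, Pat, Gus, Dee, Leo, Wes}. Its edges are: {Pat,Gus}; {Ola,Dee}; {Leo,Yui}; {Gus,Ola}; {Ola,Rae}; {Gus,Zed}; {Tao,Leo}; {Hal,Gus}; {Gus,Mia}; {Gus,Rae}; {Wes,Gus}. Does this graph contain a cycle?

Yes

The graph has 12 vertices, 11 edges, and 2 connected components.
One cycle is Gus-Ola-Rae-Gus.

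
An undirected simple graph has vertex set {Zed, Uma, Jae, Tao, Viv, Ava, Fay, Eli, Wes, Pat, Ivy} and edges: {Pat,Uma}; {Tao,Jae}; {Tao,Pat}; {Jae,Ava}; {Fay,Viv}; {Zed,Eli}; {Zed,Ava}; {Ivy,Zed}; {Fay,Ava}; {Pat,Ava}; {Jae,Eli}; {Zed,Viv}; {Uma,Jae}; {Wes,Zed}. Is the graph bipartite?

A valid 2-coloring puts {Uma, Tao, Viv, Ava, Eli, Wes, Ivy} on one side and {Zed, Jae, Fay, Pat} on the other; every edge crosses between the two sides.

Yes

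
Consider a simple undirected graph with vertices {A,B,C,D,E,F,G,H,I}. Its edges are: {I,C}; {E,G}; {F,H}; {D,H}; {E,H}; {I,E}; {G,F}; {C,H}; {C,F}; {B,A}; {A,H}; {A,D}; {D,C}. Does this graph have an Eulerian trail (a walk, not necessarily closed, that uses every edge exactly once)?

No

Degrees: A:3, B:1, C:4, D:3, E:3, F:3, G:2, H:5, I:2
Odd-degree vertices: A, B, D, E, F, H (6 total).
An Eulerian trail requires 0 or 2 odd-degree vertices; here there are 6.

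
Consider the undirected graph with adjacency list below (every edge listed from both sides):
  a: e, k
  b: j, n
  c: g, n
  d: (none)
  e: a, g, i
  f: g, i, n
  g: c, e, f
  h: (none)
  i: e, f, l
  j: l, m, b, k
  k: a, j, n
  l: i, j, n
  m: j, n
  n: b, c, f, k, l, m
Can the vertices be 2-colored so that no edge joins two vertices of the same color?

Yes

Partition the vertices as {b, c, d, e, f, h, k, l, m} vs {a, g, i, j, n}. Each listed edge has one endpoint in each part, so the graph is bipartite.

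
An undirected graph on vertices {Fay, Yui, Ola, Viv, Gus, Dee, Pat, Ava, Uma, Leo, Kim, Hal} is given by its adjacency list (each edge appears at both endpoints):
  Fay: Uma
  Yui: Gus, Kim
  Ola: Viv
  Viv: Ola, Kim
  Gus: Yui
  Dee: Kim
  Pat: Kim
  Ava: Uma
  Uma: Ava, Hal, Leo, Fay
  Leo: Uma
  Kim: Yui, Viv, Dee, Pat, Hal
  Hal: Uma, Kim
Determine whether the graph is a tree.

|V| = 12, |E| = 11.
Connected and |E| = |V| - 1, which characterizes a tree.

Yes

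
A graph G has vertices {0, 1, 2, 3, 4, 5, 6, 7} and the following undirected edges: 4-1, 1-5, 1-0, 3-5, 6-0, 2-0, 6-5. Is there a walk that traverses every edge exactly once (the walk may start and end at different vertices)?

No

Degrees: 0:3, 1:3, 2:1, 3:1, 4:1, 5:3, 6:2, 7:0
Odd-degree vertices: 0, 1, 2, 3, 4, 5 (6 total).
With 6 odd-degree vertices (more than two), no single trail can use every edge.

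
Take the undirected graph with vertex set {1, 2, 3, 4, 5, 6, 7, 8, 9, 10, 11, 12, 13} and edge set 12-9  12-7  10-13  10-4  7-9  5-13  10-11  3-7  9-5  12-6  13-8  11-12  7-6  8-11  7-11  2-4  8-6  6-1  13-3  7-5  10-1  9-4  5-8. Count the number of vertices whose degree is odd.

2

Degrees: 1:2, 2:1, 3:2, 4:3, 5:4, 6:4, 7:6, 8:4, 9:4, 10:4, 11:4, 12:4, 13:4
Odd-degree vertices: 2, 4.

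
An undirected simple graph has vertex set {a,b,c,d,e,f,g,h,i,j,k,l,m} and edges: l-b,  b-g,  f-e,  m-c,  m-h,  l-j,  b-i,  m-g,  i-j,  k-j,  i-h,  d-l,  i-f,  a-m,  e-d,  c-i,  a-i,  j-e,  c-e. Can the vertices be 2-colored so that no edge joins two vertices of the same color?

No

The cycle c-i-b-g-m-c has length 5, which is odd, so the graph is not bipartite.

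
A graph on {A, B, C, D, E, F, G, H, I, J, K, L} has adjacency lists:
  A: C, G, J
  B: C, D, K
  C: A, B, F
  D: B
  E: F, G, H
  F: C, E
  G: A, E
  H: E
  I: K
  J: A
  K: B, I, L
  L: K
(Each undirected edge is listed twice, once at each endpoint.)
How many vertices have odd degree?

Degrees: A:3, B:3, C:3, D:1, E:3, F:2, G:2, H:1, I:1, J:1, K:3, L:1
Odd-degree vertices: A, B, C, D, E, H, I, J, K, L.

10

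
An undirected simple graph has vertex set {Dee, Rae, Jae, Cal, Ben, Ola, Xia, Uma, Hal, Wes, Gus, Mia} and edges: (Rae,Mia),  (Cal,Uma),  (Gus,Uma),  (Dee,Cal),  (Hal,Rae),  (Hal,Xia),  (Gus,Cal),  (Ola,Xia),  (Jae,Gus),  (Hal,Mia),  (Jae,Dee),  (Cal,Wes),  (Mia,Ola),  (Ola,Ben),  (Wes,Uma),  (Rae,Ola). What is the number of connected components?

Component: {Dee, Jae, Cal, Uma, Wes, Gus}
Component: {Rae, Ben, Ola, Xia, Hal, Mia}

2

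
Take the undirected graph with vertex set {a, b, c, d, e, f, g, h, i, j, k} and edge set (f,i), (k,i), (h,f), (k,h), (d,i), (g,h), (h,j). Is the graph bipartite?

Partition the vertices as {a, b, c, e, h, i} vs {d, f, g, j, k}. Each listed edge has one endpoint in each part, so the graph is bipartite.

Yes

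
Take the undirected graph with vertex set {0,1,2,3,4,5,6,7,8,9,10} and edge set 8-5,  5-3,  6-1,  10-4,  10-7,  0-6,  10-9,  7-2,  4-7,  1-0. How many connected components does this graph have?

3

Component: {0, 1, 6}
Component: {3, 5, 8}
Component: {2, 4, 7, 9, 10}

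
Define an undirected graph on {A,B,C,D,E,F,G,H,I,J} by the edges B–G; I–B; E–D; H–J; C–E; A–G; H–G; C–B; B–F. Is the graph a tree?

|V| = 10, |E| = 9.
Connected and |E| = |V| - 1, which characterizes a tree.

Yes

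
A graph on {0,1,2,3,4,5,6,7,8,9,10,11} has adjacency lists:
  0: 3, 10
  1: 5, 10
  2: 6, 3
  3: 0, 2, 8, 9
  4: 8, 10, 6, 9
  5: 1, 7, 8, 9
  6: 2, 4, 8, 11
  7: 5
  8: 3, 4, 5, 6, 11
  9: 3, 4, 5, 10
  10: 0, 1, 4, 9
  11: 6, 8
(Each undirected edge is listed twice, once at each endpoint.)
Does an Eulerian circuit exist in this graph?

Degrees: 0:2, 1:2, 2:2, 3:4, 4:4, 5:4, 6:4, 7:1, 8:5, 9:4, 10:4, 11:2
7, 8 have odd degree; an Eulerian circuit needs every degree to be even, so none exists.

No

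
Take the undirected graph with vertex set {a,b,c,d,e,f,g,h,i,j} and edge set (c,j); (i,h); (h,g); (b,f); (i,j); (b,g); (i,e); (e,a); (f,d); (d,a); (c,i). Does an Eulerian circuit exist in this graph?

Degrees: a:2, b:2, c:2, d:2, e:2, f:2, g:2, h:2, i:4, j:2
Every vertex has even degree and the edges form a single connected piece, so an Eulerian circuit exists.

Yes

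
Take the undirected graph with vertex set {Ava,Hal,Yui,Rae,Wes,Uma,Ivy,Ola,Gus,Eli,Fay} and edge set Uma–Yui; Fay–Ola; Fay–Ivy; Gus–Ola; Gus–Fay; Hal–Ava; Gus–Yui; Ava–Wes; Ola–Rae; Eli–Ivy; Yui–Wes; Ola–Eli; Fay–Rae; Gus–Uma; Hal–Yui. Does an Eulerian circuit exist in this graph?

Yes

Degrees: Ava:2, Hal:2, Yui:4, Rae:2, Wes:2, Uma:2, Ivy:2, Ola:4, Gus:4, Eli:2, Fay:4
All degrees are even and the non-isolated vertices are connected — an Eulerian circuit exists.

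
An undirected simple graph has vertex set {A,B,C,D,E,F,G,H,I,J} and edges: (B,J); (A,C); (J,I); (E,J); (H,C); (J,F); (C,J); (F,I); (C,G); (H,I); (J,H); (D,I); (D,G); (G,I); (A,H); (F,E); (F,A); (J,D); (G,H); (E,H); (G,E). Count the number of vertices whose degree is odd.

Degrees: A:3, B:1, C:4, D:3, E:4, F:4, G:5, H:6, I:5, J:7
Odd-degree vertices: A, B, D, G, I, J.

6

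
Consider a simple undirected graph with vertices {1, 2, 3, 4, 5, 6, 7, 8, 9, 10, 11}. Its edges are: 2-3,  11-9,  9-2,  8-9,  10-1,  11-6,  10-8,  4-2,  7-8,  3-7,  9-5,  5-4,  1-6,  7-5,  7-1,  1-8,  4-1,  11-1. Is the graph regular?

Degrees: 1:6, 2:3, 3:2, 4:3, 5:3, 6:2, 7:4, 8:4, 9:4, 10:2, 11:3
Vertex 3 has degree 2 while 1 has degree 6, so the graph is not regular.

No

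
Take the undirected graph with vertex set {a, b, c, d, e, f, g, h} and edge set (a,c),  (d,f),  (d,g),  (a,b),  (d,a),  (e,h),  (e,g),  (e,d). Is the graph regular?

No

Degrees: a:3, b:1, c:1, d:4, e:3, f:1, g:2, h:1
Vertex b has degree 1 while d has degree 4, so the graph is not regular.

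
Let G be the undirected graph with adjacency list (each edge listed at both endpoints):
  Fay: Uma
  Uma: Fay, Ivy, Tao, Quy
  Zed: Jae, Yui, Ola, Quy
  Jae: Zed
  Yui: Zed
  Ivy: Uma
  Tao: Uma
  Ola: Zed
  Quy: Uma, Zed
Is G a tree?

Yes

|V| = 9, |E| = 8.
Connected and |E| = |V| - 1, which characterizes a tree.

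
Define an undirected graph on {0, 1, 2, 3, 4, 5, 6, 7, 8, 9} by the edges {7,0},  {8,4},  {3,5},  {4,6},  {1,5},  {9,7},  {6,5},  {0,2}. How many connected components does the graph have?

2

Component: {0, 2, 7, 9}
Component: {1, 3, 4, 5, 6, 8}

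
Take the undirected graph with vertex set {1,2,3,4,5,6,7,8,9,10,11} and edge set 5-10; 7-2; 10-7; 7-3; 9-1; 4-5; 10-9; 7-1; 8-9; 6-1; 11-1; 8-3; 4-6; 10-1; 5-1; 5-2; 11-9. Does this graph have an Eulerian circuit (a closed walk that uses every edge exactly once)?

Degrees: 1:6, 2:2, 3:2, 4:2, 5:4, 6:2, 7:4, 8:2, 9:4, 10:4, 11:2
All degrees are even and the non-isolated vertices are connected — an Eulerian circuit exists.

Yes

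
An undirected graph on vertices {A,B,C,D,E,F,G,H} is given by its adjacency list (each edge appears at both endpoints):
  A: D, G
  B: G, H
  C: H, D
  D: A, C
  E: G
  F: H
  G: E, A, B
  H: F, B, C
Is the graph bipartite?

Yes

A valid 2-coloring puts {D, G, H} on one side and {A, B, C, E, F} on the other; every edge crosses between the two sides.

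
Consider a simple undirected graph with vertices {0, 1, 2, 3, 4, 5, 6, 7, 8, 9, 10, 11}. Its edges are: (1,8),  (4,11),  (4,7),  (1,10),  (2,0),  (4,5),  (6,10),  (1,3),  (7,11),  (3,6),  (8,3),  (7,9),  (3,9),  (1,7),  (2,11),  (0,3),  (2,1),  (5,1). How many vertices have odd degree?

4

Degrees: 0:2, 1:6, 2:3, 3:5, 4:3, 5:2, 6:2, 7:4, 8:2, 9:2, 10:2, 11:3
Odd-degree vertices: 2, 3, 4, 11.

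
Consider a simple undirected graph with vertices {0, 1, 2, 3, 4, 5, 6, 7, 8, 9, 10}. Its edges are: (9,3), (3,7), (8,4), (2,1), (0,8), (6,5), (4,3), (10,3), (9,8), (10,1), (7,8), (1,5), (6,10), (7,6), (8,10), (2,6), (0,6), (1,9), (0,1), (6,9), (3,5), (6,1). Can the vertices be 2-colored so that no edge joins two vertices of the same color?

The cycle 1-6-10-1 has length 3, which is odd, so the graph is not bipartite.

No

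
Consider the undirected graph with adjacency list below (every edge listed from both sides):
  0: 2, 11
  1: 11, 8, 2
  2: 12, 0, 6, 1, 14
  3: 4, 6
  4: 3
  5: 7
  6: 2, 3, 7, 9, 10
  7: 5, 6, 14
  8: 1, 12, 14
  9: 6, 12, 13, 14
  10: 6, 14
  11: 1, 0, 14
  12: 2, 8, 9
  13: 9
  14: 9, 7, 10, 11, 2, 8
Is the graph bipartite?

Yes

A valid 2-coloring puts {2, 3, 7, 8, 9, 10, 11} on one side and {0, 1, 4, 5, 6, 12, 13, 14} on the other; every edge crosses between the two sides.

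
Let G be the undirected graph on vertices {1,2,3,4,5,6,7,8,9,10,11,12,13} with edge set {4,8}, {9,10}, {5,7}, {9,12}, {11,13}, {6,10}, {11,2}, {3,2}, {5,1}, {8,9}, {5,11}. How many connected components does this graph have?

2

Component: {4, 6, 8, 9, 10, 12}
Component: {1, 2, 3, 5, 7, 11, 13}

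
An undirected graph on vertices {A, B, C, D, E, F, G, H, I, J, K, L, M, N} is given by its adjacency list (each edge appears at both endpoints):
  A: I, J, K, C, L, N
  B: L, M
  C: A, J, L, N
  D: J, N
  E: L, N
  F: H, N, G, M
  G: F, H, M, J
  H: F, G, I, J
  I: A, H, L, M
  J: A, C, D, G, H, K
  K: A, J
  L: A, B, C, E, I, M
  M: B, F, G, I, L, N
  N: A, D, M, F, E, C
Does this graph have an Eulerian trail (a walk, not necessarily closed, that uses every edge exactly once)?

Yes

Degrees: A:6, B:2, C:4, D:2, E:2, F:4, G:4, H:4, I:4, J:6, K:2, L:6, M:6, N:6
Odd-degree vertices: none (0 total).
With 0 odd-degree vertices and all edges in one connected piece, an Eulerian trail exists.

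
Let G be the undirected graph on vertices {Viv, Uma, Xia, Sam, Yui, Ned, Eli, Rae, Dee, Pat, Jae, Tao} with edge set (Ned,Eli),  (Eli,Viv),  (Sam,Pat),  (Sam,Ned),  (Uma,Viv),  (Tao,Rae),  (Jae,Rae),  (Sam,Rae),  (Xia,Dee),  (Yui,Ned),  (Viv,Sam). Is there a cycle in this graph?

Yes

|V| = 12, |E| = 11, number of components = 2.
Since 11 > 12 - 2, a cycle must exist; for instance Viv-Sam-Ned-Eli-Viv.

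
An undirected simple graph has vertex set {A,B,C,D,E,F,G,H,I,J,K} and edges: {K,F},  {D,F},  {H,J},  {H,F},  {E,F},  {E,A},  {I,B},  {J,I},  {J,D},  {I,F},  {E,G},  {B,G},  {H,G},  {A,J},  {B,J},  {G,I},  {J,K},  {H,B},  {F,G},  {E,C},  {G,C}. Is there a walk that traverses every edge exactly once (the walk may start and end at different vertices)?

Degrees: A:2, B:4, C:2, D:2, E:4, F:6, G:6, H:4, I:4, J:6, K:2
Odd-degree vertices: none (0 total).
The non-isolated vertices are connected and exactly 0 have odd degree, so an Eulerian trail exists.

Yes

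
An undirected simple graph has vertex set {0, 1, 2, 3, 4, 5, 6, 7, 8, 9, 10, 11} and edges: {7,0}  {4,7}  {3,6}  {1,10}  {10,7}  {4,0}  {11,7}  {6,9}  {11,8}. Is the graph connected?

Component: {2}
Component: {5}
Component: {3, 6, 9}
Component: {0, 1, 4, 7, 8, 10, 11}
No edge joins these 4 groups, so the graph is disconnected.

No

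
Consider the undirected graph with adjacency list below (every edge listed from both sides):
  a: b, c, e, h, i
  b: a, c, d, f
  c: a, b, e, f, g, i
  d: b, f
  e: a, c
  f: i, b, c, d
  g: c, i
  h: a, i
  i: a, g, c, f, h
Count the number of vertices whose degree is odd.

Degrees: a:5, b:4, c:6, d:2, e:2, f:4, g:2, h:2, i:5
Odd-degree vertices: a, i.

2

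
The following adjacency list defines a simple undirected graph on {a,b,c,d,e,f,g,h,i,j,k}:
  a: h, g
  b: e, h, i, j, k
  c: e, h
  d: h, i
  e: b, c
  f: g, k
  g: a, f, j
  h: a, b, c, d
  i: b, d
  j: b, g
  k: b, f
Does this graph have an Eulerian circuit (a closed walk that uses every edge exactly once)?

Degrees: a:2, b:5, c:2, d:2, e:2, f:2, g:3, h:4, i:2, j:2, k:2
b, g have odd degree; an Eulerian circuit needs every degree to be even, so none exists.

No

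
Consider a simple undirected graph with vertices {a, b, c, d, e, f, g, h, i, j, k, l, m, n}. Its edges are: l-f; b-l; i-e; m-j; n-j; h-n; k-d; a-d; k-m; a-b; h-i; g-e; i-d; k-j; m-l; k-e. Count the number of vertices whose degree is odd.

Degrees: a:2, b:2, c:0, d:3, e:3, f:1, g:1, h:2, i:3, j:3, k:4, l:3, m:3, n:2
Odd-degree vertices: d, e, f, g, i, j, l, m.

8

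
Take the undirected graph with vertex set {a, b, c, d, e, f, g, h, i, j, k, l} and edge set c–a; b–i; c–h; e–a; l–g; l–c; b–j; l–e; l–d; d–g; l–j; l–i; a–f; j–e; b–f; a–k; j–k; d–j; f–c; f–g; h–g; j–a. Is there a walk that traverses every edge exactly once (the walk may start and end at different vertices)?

No

Degrees: a:5, b:3, c:4, d:3, e:3, f:4, g:4, h:2, i:2, j:6, k:2, l:6
Odd-degree vertices: a, b, d, e (4 total).
With 4 odd-degree vertices (more than two), no single trail can use every edge.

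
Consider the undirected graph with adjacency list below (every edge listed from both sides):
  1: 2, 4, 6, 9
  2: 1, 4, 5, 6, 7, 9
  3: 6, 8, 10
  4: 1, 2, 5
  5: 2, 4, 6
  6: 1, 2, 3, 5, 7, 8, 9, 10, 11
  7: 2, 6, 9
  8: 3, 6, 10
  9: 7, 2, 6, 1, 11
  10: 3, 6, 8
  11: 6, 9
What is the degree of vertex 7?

Neighbors of 7: 2, 6, 9.

3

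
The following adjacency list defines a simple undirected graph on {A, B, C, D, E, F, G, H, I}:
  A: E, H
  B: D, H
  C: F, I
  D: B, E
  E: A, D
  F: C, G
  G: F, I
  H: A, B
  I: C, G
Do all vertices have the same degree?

Degrees: A:2, B:2, C:2, D:2, E:2, F:2, G:2, H:2, I:2
Every vertex has degree 2, so the graph is 2-regular.

Yes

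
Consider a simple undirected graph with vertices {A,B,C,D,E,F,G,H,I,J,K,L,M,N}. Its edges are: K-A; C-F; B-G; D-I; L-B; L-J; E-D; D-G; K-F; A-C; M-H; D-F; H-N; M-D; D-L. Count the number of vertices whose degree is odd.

6

Degrees: A:2, B:2, C:2, D:6, E:1, F:3, G:2, H:2, I:1, J:1, K:2, L:3, M:2, N:1
Odd-degree vertices: E, F, I, J, L, N.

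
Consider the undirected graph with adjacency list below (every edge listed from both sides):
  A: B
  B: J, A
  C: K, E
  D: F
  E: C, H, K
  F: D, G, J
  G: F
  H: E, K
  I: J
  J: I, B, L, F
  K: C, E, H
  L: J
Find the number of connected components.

2

Component: {C, E, H, K}
Component: {A, B, D, F, G, I, J, L}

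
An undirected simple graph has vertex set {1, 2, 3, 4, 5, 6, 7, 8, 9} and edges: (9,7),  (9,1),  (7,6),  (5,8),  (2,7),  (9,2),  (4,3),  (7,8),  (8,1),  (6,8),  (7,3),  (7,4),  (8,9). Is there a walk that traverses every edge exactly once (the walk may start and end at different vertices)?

Yes

Degrees: 1:2, 2:2, 3:2, 4:2, 5:1, 6:2, 7:6, 8:5, 9:4
Odd-degree vertices: 5, 8 (2 total).
With 2 odd-degree vertices and all edges in one connected piece, an Eulerian trail exists (from 5 to 8).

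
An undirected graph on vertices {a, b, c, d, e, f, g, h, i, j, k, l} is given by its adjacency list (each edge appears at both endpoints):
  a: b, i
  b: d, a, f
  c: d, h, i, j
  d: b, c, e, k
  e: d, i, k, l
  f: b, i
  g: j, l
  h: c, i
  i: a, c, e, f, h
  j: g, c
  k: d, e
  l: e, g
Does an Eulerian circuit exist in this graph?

No

Degrees: a:2, b:3, c:4, d:4, e:4, f:2, g:2, h:2, i:5, j:2, k:2, l:2
b, i have odd degree; an Eulerian circuit needs every degree to be even, so none exists.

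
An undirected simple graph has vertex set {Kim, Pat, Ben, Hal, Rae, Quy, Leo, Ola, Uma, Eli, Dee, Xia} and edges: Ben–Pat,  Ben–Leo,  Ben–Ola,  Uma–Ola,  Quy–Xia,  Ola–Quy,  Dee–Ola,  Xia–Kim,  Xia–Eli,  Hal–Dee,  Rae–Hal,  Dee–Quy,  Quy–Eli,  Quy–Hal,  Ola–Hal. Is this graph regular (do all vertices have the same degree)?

No

Degrees: Kim:1, Pat:1, Ben:3, Hal:4, Rae:1, Quy:5, Leo:1, Ola:5, Uma:1, Eli:2, Dee:3, Xia:3
Vertex Kim has degree 1 while Quy has degree 5, so the graph is not regular.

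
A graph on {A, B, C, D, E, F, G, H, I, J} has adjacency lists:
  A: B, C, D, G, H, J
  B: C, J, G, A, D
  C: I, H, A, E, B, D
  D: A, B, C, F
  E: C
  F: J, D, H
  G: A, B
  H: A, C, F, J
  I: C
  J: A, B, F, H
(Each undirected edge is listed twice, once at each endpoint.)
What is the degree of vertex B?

5

Neighbors of B: A, C, D, G, J.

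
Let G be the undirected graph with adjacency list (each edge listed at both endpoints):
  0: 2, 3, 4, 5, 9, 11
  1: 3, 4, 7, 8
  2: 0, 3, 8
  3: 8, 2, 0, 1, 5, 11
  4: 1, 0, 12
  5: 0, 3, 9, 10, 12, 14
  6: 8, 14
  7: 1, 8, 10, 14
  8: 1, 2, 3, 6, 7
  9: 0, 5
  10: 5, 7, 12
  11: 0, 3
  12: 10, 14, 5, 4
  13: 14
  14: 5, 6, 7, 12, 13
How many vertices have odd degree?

Degrees: 0:6, 1:4, 2:3, 3:6, 4:3, 5:6, 6:2, 7:4, 8:5, 9:2, 10:3, 11:2, 12:4, 13:1, 14:5
Odd-degree vertices: 2, 4, 8, 10, 13, 14.

6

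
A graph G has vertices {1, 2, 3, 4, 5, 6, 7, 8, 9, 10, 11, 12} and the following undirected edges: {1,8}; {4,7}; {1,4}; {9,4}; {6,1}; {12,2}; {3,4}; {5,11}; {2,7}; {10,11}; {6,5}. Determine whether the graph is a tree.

The graph has 12 vertices and 11 edges.
Connected and |E| = |V| - 1, which characterizes a tree.

Yes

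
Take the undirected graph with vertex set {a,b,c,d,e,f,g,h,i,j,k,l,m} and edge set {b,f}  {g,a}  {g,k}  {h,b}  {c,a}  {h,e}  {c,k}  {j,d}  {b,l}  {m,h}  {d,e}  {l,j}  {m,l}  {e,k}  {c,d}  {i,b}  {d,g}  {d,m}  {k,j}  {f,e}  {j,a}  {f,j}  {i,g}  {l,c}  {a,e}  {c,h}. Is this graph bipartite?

Color {b, c, e, g, j, m} black and {a, d, f, h, i, k, l} white. No edge joins two same-colored vertices, so the graph is bipartite.

Yes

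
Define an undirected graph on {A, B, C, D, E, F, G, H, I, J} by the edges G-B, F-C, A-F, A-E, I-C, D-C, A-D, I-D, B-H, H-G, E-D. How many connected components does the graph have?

Component: {J}
Component: {B, G, H}
Component: {A, C, D, E, F, I}

3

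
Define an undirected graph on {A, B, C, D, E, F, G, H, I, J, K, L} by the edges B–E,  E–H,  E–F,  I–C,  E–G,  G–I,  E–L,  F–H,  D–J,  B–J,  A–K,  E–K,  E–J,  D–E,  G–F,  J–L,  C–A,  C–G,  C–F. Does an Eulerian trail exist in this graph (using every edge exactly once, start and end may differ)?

Yes

Degrees: A:2, B:2, C:4, D:2, E:8, F:4, G:4, H:2, I:2, J:4, K:2, L:2
Odd-degree vertices: none (0 total).
With 0 odd-degree vertices and all edges in one connected piece, an Eulerian trail exists.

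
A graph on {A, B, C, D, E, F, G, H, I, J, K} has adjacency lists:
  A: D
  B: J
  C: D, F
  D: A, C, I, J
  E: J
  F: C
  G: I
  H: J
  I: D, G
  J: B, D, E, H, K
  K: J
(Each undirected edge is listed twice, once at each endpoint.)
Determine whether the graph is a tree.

|V| = 11, |E| = 10.
Connected and |E| = |V| - 1, which characterizes a tree.

Yes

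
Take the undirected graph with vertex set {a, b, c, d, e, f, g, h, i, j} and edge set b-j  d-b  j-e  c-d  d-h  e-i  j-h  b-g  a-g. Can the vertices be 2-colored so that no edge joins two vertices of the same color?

Yes

Partition the vertices as {d, f, g, i, j} vs {a, b, c, e, h}. Each listed edge has one endpoint in each part, so the graph is bipartite.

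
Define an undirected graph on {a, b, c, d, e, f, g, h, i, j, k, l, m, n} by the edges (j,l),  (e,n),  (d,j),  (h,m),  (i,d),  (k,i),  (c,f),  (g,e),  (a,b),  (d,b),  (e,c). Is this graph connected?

Component: {h, m}
Component: {c, e, f, g, n}
Component: {a, b, d, i, j, k, l}
No edge joins these 3 groups, so the graph is disconnected.

No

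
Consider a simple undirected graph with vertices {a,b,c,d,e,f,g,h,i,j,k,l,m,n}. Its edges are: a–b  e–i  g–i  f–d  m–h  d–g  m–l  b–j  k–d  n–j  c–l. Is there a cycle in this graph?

|V| = 14, |E| = 11, number of components = 3.
Since 11 = 14 - 3, the graph is a forest and contains no cycle.

No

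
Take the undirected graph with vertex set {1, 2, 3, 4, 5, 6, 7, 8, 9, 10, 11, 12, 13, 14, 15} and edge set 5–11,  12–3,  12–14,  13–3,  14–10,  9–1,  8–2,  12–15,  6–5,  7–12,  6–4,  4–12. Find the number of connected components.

Component: {1, 9}
Component: {2, 8}
Component: {3, 4, 5, 6, 7, 10, 11, 12, 13, 14, 15}

3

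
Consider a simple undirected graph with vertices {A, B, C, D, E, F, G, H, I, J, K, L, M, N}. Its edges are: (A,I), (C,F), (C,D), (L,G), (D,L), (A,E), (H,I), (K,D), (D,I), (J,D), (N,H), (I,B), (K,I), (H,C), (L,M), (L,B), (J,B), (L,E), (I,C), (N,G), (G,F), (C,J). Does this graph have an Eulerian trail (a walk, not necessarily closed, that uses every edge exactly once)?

Degrees: A:2, B:3, C:5, D:5, E:2, F:2, G:3, H:3, I:6, J:3, K:2, L:5, M:1, N:2
Odd-degree vertices: B, C, D, G, H, J, L, M (8 total).
An Eulerian trail requires 0 or 2 odd-degree vertices; here there are 8.

No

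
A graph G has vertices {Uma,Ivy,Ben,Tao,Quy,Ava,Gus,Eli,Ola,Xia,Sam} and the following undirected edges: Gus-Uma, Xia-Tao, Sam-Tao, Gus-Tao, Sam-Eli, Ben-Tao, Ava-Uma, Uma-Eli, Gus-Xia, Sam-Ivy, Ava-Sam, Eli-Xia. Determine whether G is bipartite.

The cycle Tao-Xia-Gus-Tao has length 3, which is odd, so the graph is not bipartite.

No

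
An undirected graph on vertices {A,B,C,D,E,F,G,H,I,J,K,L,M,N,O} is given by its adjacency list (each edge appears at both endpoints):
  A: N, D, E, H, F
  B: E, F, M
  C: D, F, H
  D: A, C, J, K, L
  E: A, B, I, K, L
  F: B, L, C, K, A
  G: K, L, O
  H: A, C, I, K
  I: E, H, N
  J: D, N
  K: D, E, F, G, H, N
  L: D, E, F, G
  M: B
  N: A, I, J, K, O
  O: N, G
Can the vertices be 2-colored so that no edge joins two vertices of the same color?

Yes

Partition the vertices as {D, E, F, G, H, M, N} vs {A, B, C, I, J, K, L, O}. Each listed edge has one endpoint in each part, so the graph is bipartite.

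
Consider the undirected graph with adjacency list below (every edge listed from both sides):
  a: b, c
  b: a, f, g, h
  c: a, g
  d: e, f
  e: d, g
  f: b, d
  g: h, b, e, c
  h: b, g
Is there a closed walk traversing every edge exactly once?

Yes

Degrees: a:2, b:4, c:2, d:2, e:2, f:2, g:4, h:2
Every vertex has even degree and the edges form a single connected piece, so an Eulerian circuit exists.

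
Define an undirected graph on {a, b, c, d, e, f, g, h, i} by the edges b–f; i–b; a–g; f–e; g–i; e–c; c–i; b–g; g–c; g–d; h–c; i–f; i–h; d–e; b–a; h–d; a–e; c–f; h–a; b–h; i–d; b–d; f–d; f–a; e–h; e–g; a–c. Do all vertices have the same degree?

Yes

Degrees: a:6, b:6, c:6, d:6, e:6, f:6, g:6, h:6, i:6
All degrees equal 6; the graph is regular.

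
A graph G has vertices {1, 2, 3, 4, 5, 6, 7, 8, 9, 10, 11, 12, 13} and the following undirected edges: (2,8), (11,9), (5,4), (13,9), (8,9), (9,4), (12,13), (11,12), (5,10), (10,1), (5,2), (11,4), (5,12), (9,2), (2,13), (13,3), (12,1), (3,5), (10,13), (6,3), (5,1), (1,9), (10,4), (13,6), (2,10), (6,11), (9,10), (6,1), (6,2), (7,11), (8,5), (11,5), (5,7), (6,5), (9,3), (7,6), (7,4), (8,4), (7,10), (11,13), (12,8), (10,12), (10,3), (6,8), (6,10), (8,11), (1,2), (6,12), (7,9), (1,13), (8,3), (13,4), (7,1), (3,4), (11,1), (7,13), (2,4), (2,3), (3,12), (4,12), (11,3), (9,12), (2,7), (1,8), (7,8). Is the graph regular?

Degrees: 1:10, 2:10, 3:10, 4:10, 5:10, 6:10, 7:10, 8:10, 9:10, 10:10, 11:10, 12:10, 13:10
All degrees equal 10; the graph is regular.

Yes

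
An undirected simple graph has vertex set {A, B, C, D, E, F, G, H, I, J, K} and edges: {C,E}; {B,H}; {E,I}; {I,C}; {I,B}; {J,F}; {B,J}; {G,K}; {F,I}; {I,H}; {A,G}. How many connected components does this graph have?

3

Component: {D}
Component: {A, G, K}
Component: {B, C, E, F, H, I, J}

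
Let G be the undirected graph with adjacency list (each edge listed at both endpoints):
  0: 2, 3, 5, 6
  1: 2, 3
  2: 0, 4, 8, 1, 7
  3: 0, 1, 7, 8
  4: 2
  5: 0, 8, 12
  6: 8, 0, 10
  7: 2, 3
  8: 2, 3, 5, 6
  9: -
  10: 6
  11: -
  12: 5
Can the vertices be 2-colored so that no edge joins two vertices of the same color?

Yes

Color {2, 3, 5, 6, 9, 11} black and {0, 1, 4, 7, 8, 10, 12} white. No edge joins two same-colored vertices, so the graph is bipartite.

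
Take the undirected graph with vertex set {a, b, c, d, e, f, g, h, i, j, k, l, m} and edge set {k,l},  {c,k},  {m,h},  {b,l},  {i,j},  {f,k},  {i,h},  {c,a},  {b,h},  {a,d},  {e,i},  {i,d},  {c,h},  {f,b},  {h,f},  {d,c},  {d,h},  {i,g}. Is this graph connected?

Starting from a and exploring outward reaches every vertex (a, c, d, k, h, i, f, l, m, b, j, g, e); the graph is connected.

Yes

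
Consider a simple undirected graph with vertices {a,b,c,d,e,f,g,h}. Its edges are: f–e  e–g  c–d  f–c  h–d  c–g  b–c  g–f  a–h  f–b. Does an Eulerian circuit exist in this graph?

Degrees: a:1, b:2, c:4, d:2, e:2, f:4, g:3, h:2
Vertices with odd degree: a, g. An Eulerian circuit requires all degrees even.

No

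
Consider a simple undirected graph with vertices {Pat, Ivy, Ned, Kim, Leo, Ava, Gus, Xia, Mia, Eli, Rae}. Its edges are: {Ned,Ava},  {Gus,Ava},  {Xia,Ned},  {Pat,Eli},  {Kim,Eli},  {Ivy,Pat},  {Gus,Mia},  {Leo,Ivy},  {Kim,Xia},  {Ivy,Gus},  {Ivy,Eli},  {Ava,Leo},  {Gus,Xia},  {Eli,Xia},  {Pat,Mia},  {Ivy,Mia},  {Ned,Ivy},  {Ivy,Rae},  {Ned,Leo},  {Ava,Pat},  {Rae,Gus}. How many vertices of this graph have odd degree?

4

Degrees: Pat:4, Ivy:7, Ned:4, Kim:2, Leo:3, Ava:4, Gus:5, Xia:4, Mia:3, Eli:4, Rae:2
Odd-degree vertices: Ivy, Leo, Gus, Mia.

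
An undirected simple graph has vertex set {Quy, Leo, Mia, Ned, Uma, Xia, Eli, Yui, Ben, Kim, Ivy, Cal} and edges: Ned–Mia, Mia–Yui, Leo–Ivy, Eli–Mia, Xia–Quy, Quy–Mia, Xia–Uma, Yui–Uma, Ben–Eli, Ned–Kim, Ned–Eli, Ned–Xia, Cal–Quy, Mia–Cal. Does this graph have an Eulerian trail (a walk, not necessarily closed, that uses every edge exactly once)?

No

Degrees: Quy:3, Leo:1, Mia:5, Ned:4, Uma:2, Xia:3, Eli:3, Yui:2, Ben:1, Kim:1, Ivy:1, Cal:2
Odd-degree vertices: Quy, Leo, Mia, Xia, Eli, Ben, Kim, Ivy (8 total).
With 8 odd-degree vertices (more than two), no single trail can use every edge.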